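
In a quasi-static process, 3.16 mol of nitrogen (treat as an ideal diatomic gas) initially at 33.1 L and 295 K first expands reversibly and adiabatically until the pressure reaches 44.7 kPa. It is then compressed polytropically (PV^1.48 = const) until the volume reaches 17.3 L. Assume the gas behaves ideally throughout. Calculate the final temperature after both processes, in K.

P₁ = nRT₁/V₁ = 3.16×8.314×295/33.1 = 234 kPa.
Step 1 — Adiabatic: T₂/T₁ = (P₂/P₁)^((γ−1)/γ) ⇒ T₂ = 295×(0.191)^0.286 = 184 K; V₂ = 108 L.
ΔU = nCvΔT = 3.16×20.8×(184−295) = -7300 J.
Q = 0 for an adiabatic process, so W = −ΔU = 7300 J.
State after step 1: P = 44.7 kPa, V = 108 L, T = 184 K.
Step 2 — Polytropic n=1.48: T₂ = T₁(V₁/V₂)^(n−1) = 184×(6.24)^0.48 = 443 K; P₂ = P₁(V₁/V₂)^n = 672 kPa.
W = (P₁V₁−P₂V₂)/(n−1) = (44.7×108−672×17.3)/0.48 = -14200 J.
ΔU = nCvΔT = 3.16×20.8×(443−184) = 17000 J.
Q = ΔU + W = 2830 J.
Net over both steps: W = -6870 J, Q = 2830 J, ΔU = 9710 J.

443 K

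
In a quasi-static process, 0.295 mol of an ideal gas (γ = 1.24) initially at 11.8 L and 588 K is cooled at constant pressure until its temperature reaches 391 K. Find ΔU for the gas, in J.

-2010 J

P₁ = nRT₁/V₁ = 0.295×8.314×588/11.8 = 122 kPa.
Isobaric: P stays 122 kPa; V/T = const ⇒ T₂ = 391 K, V₂ = 7.85 L.
For an ideal gas ΔU = nCvΔT with Cv = R/(γ−1) = 34.6 J/(mol·K).
ΔU = 0.295×34.6×(391−588) = -2010 J.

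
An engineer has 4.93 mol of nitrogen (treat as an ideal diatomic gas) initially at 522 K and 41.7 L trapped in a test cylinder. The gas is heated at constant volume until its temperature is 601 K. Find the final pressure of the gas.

591 kPa

P₁ = nRT₁/V₁ = 4.93×8.314×522/41.7 = 513 kPa.
Isochoric: V stays 41.7 L; P/T = const ⇒ T₂ = 601 K, P₂ = 591 kPa.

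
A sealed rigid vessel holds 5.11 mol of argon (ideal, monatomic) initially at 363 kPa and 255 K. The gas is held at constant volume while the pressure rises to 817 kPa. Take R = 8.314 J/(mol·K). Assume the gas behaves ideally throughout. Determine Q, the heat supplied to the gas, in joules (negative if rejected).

V₁ = nRT₁/P₁ = 5.11×8.314×255/363 = 29.8 L.
Isochoric: V stays 29.8 L; P/T = const ⇒ T₂ = 574 K, P₂ = 817 kPa.
W = 0 (no volume change).
ΔU = nCvΔT = 5.11×12.5×(574−255) = 20300 J.
Q = ΔU = 20300 J.

20300 J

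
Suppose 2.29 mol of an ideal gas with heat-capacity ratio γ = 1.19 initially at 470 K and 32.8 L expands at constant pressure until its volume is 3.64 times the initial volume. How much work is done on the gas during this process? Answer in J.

-23600 J

P₁ = nRT₁/V₁ = 2.29×8.314×470/32.8 = 273 kPa.
Isobaric: P stays 273 kPa; V/T = const ⇒ T₂ = 1710 K, V₂ = 119 L.
W = PΔV = 273×(119−32.8) kPa·L = 23600 J.
Work done on the gas = −W_by = -23600 J.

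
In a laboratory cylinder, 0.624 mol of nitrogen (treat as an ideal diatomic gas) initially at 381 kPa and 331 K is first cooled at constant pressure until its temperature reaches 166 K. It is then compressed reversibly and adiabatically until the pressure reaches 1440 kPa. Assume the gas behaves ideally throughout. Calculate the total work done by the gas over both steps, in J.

-1850 J

V₁ = nRT₁/P₁ = 0.624×8.314×331/381 = 4.51 L.
Step 1 — Isobaric: P stays 381 kPa; V/T = const ⇒ T₂ = 166 K, V₂ = 2.26 L.
W = PΔV = 381×(2.26−4.51) kPa·L = -856 J.
ΔU = nCvΔT = 0.624×20.8×(166−331) = -2140 J.
Q = ΔU + W = nCpΔT = -3000 J.
State after step 1: P = 381 kPa, V = 2.26 L, T = 166 K.
Step 2 — Adiabatic: T₂/T₁ = (P₂/P₁)^((γ−1)/γ) ⇒ T₂ = 166×(3.78)^0.286 = 243 K; V₂ = 0.874 L.
ΔU = nCvΔT = 0.624×20.8×(243−166) = 995 J.
Q = 0 for an adiabatic process, so W = −ΔU = -995 J.
Net over both steps: W = -1850 J, Q = -3000 J, ΔU = -1150 J.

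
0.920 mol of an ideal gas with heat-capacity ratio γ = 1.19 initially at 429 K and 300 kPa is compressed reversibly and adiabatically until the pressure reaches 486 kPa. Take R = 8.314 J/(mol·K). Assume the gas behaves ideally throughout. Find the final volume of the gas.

7.29 L

V₁ = nRT₁/P₁ = 0.920×8.314×429/300 = 10.9 L.
Adiabatic: T₂/T₁ = (P₂/P₁)^((γ−1)/γ) ⇒ T₂ = 429×(1.62)^0.160 = 463 K; V₂ = 7.29 L.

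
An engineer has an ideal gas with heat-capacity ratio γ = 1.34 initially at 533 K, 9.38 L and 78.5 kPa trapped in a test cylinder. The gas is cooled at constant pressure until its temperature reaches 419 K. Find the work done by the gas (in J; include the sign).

-157 J

n = P₁V₁/(RT₁) = 78.5×9.38/(8.314×533) = 0.166 mol.
Isobaric: P stays 78.5 kPa; V/T = const ⇒ T₂ = 419 K, V₂ = 7.37 L.
W = PΔV = 78.5×(7.37−9.38) kPa·L = -157 J.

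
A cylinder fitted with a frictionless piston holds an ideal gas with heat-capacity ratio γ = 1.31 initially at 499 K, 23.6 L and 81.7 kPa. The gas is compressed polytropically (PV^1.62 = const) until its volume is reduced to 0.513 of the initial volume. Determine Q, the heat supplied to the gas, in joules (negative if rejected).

n = P₁V₁/(RT₁) = 81.7×23.6/(8.314×499) = 0.465 mol.
Polytropic n=1.62: T₂ = T₁(V₁/V₂)^(n−1) = 499×(1.95)^0.62 = 755 K; P₂ = P₁(V₁/V₂)^n = 241 kPa.
W = (P₁V₁−P₂V₂)/(n−1) = (81.7×23.6−241×12.1)/0.62 = -1590 J.
ΔU = nCvΔT = 0.465×26.8×(755−499) = 3190 J.
Q = ΔU + W = 1590 J.

1590 J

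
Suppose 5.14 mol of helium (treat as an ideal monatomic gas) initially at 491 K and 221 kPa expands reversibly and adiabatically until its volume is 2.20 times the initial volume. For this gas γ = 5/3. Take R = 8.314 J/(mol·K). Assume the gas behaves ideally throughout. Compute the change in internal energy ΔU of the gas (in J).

-12900 J

V₁ = nRT₁/P₁ = 5.14×8.314×491/221 = 94.9 L.
Adiabatic: TV^(γ−1) = const ⇒ T₂ = 491×(0.455)^0.667 = 290 K; PV^γ = const ⇒ P₂ = 59.4 kPa.
For an ideal gas ΔU = nCvΔT with Cv = (3/2)R = 12.5 J/(mol·K).
ΔU = 5.14×12.5×(290−491) = -12900 J.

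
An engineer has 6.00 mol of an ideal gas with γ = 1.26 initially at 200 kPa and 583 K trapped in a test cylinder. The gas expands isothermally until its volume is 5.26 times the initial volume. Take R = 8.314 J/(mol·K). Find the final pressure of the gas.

V₁ = nRT₁/P₁ = 6.00×8.314×583/200 = 145 L.
Isothermal: T stays 583 K; PV = const ⇒ V₂ = 765 L, P₂ = 38.0 kPa.

38.0 kPa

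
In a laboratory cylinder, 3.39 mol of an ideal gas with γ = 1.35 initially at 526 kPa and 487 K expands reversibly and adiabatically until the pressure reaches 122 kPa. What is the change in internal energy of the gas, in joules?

-12400 J

V₁ = nRT₁/P₁ = 3.39×8.314×487/526 = 26.1 L.
Adiabatic: T₂/T₁ = (P₂/P₁)^((γ−1)/γ) ⇒ T₂ = 487×(0.232)^0.259 = 333 K; V₂ = 77.0 L.
For an ideal gas ΔU = nCvΔT with Cv = R/(γ−1) = 23.8 J/(mol·K).
ΔU = 3.39×23.8×(333−487) = -12400 J.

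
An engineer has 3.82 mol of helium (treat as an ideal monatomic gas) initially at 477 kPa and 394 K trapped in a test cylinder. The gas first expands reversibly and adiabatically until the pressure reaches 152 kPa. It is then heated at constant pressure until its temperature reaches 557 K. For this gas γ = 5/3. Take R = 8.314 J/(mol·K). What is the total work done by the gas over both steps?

16700 J

V₁ = nRT₁/P₁ = 3.82×8.314×394/477 = 26.2 L.
Step 1 — Adiabatic: T₂/T₁ = (P₂/P₁)^((γ−1)/γ) ⇒ T₂ = 394×(0.319)^0.400 = 249 K; V₂ = 52.1 L.
ΔU = nCvΔT = 3.82×12.5×(249−394) = -6890 J.
Q = 0 for an adiabatic process, so W = −ΔU = 6890 J.
State after step 1: P = 152 kPa, V = 52.1 L, T = 249 K.
Step 2 — Isobaric: P stays 152 kPa; V/T = const ⇒ T₂ = 557 K, V₂ = 116 L.
W = PΔV = 152×(116−52.1) kPa·L = 9770 J.
ΔU = nCvΔT = 3.82×12.5×(557−249) = 14700 J.
Q = ΔU + W = nCpΔT = 24400 J.
Net over both steps: W = 16700 J, Q = 24400 J, ΔU = 7770 J.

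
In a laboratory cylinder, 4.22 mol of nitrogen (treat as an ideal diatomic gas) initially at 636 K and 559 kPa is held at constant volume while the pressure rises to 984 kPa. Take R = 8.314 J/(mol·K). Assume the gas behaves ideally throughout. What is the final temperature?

1120 K

V₁ = nRT₁/P₁ = 4.22×8.314×636/559 = 39.9 L.
Isochoric: V stays 39.9 L; P/T = const ⇒ T₂ = 1120 K, P₂ = 984 kPa.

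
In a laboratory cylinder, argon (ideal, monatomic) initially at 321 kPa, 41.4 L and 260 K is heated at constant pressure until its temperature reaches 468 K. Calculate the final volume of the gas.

74.5 L

Isobaric: P stays 321 kPa; V/T = const ⇒ T₂ = 468 K, V₂ = 74.5 L.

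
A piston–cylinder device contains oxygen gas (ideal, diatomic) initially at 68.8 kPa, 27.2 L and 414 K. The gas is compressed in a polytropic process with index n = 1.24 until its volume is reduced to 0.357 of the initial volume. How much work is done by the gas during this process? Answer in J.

-2190 J

n = P₁V₁/(RT₁) = 68.8×27.2/(8.314×414) = 0.544 mol.
Polytropic n=1.24: T₂ = T₁(V₁/V₂)^(n−1) = 414×(2.80)^0.24 = 530 K; P₂ = P₁(V₁/V₂)^n = 247 kPa.
W = (P₁V₁−P₂V₂)/(n−1) = (68.8×27.2−247×9.71)/0.24 = -2190 J.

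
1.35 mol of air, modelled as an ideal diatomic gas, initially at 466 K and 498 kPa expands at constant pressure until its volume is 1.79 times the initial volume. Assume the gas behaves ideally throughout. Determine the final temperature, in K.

834 K

V₁ = nRT₁/P₁ = 1.35×8.314×466/498 = 10.5 L.
Isobaric: P stays 498 kPa; V/T = const ⇒ T₂ = 834 K, V₂ = 18.8 L.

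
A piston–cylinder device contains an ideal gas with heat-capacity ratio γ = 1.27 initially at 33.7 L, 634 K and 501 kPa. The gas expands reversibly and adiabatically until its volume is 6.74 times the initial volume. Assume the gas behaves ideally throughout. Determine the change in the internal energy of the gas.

n = P₁V₁/(RT₁) = 501×33.7/(8.314×634) = 3.20 mol.
Adiabatic: TV^(γ−1) = const ⇒ T₂ = 634×(0.148)^0.270 = 379 K; PV^γ = const ⇒ P₂ = 44.4 kPa.
For an ideal gas ΔU = nCvΔT with Cv = R/(γ−1) = 30.8 J/(mol·K).
ΔU = 3.20×30.8×(379−634) = -25200 J.

-25200 J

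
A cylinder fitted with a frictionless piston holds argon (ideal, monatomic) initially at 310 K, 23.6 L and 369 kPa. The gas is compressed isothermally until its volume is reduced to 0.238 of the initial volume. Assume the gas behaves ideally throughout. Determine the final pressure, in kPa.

1550 kPa

Isothermal: T stays 310 K; PV = const ⇒ V₂ = 5.62 L, P₂ = 1550 kPa.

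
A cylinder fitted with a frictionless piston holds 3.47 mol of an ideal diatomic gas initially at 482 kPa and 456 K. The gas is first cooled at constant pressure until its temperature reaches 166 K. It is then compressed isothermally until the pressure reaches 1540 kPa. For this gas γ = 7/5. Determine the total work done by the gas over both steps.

-13900 J

V₁ = nRT₁/P₁ = 3.47×8.314×456/482 = 27.3 L.
Step 1 — Isobaric: P stays 482 kPa; V/T = const ⇒ T₂ = 166 K, V₂ = 9.94 L.
W = PΔV = 482×(9.94−27.3) kPa·L = -8370 J.
ΔU = nCvΔT = 3.47×20.8×(166−456) = -20900 J.
Q = ΔU + W = nCpΔT = -29300 J.
State after step 1: P = 482 kPa, V = 9.94 L, T = 166 K.
Step 2 — Isothermal: T stays 166 K; PV = const ⇒ V₂ = 3.11 L, P₂ = 1540 kPa.
ΔU = 0 (ideal gas, T constant).
W = nRT ln(V₂/V₁) = 3.47×8.314×166×ln(0.313) = -5560 J.
Q = ΔU + W = -5560 J.
Net over both steps: W = -13900 J, Q = -34800 J, ΔU = -20900 J.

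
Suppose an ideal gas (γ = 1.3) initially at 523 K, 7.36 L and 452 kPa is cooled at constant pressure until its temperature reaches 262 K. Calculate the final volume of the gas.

3.69 L

Isobaric: P stays 452 kPa; V/T = const ⇒ T₂ = 262 K, V₂ = 3.69 L.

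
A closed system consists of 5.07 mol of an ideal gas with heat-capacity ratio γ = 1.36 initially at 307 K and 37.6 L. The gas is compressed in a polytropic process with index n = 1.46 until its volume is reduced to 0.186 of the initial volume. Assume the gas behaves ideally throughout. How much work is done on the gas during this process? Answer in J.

P₁ = nRT₁/V₁ = 5.07×8.314×307/37.6 = 344 kPa.
Polytropic n=1.46: T₂ = T₁(V₁/V₂)^(n−1) = 307×(5.38)^0.46 = 666 K; P₂ = P₁(V₁/V₂)^n = 4010 kPa.
W = (P₁V₁−P₂V₂)/(n−1) = (344×37.6−4010×6.99)/0.46 = -32900 J.
Work done on the gas = −W_by = 32900 J.

32900 J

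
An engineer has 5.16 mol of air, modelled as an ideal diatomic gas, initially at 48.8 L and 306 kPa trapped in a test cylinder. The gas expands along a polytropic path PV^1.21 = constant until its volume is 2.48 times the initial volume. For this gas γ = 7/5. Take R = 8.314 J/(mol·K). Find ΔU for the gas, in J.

-6480 J

T₁ = P₁V₁/(nR) = 306×48.8/(5.16×8.314) = 348 K.
Polytropic n=1.21: T₂ = T₁(V₁/V₂)^(n−1) = 348×(0.403)^0.21 = 288 K; P₂ = P₁(V₁/V₂)^n = 102 kPa.
For an ideal gas ΔU = nCvΔT with Cv = (5/2)R = 20.8 J/(mol·K).
ΔU = 5.16×20.8×(288−348) = -6480 J.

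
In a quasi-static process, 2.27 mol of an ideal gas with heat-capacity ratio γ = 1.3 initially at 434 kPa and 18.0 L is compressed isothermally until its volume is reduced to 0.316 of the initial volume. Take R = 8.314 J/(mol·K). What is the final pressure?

1370 kPa

T₁ = P₁V₁/(nR) = 434×18.0/(2.27×8.314) = 414 K.
Isothermal: T stays 414 K; PV = const ⇒ V₂ = 5.69 L, P₂ = 1370 kPa.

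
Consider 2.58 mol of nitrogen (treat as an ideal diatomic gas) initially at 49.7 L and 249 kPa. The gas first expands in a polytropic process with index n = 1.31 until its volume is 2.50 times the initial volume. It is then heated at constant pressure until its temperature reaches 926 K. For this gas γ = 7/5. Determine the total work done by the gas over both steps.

20400 J

T₁ = P₁V₁/(nR) = 249×49.7/(2.58×8.314) = 577 K.
Step 1 — Polytropic n=1.31: T₂ = T₁(V₁/V₂)^(n−1) = 577×(0.400)^0.31 = 434 K; P₂ = P₁(V₁/V₂)^n = 75.0 kPa.
W = (P₁V₁−P₂V₂)/(n−1) = (249×49.7−75.0×124)/0.31 = 9870 J.
ΔU = nCvΔT = 2.58×20.8×(434−577) = -7650 J.
Q = ΔU + W = 2220 J.
State after step 1: P = 75.0 kPa, V = 124 L, T = 434 K.
Step 2 — Isobaric: P stays 75.0 kPa; V/T = const ⇒ T₂ = 926 K, V₂ = 265 L.
W = PΔV = 75.0×(265−124) kPa·L = 10500 J.
ΔU = nCvΔT = 2.58×20.8×(926−434) = 26400 J.
Q = ΔU + W = nCpΔT = 36900 J.
Net over both steps: W = 20400 J, Q = 39100 J, ΔU = 18700 J.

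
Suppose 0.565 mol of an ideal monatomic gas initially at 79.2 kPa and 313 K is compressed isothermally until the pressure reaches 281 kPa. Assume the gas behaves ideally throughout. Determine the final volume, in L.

V₁ = nRT₁/P₁ = 0.565×8.314×313/79.2 = 18.6 L.
Isothermal: T stays 313 K; PV = const ⇒ V₂ = 5.23 L, P₂ = 281 kPa.

5.23 L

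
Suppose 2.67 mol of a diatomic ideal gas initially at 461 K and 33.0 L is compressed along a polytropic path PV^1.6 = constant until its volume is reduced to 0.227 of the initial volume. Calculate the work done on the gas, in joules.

24500 J

P₁ = nRT₁/V₁ = 2.67×8.314×461/33.0 = 310 kPa.
Polytropic n=1.6: T₂ = T₁(V₁/V₂)^(n−1) = 461×(4.41)^0.60 = 1120 K; P₂ = P₁(V₁/V₂)^n = 3330 kPa.
W = (P₁V₁−P₂V₂)/(n−1) = (310×33.0−3330×7.49)/0.60 = -24500 J.
Work done on the gas = −W_by = 24500 J.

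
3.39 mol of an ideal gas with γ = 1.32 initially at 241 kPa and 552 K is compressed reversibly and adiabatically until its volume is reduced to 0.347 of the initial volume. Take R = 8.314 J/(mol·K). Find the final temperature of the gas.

775 K

V₁ = nRT₁/P₁ = 3.39×8.314×552/241 = 64.6 L.
Adiabatic: TV^(γ−1) = const ⇒ T₂ = 552×(2.88)^0.320 = 775 K; PV^γ = const ⇒ P₂ = 975 kPa.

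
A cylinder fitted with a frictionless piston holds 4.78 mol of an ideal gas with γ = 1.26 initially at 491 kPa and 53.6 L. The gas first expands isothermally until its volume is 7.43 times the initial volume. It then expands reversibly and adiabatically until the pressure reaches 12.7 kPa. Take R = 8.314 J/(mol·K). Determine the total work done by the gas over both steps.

T₁ = P₁V₁/(nR) = 491×53.6/(4.78×8.314) = 662 K.
Step 1 — Isothermal: T stays 662 K; PV = const ⇒ V₂ = 398 L, P₂ = 66.1 kPa.
ΔU = 0 (ideal gas, T constant).
W = nRT ln(V₂/V₁) = 4.78×8.314×662×ln(7.43) = 52800 J.
Q = ΔU + W = 52800 J.
State after step 1: P = 66.1 kPa, V = 398 L, T = 662 K.
Step 2 — Adiabatic: T₂/T₁ = (P₂/P₁)^((γ−1)/γ) ⇒ T₂ = 662×(0.192)^0.206 = 471 K; V₂ = 1470 L.
ΔU = nCvΔT = 4.78×32.0×(471−662) = -29200 J.
Q = 0 for an adiabatic process, so W = −ΔU = 29200 J.
Net over both steps: W = 82000 J, Q = 52800 J, ΔU = -29200 J.

82000 J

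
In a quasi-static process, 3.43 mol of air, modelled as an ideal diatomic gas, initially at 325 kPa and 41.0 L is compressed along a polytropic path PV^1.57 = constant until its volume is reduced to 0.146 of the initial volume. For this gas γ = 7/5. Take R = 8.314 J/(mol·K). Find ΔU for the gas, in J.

66400 J

T₁ = P₁V₁/(nR) = 325×41.0/(3.43×8.314) = 467 K.
Polytropic n=1.57: T₂ = T₁(V₁/V₂)^(n−1) = 467×(6.85)^0.57 = 1400 K; P₂ = P₁(V₁/V₂)^n = 6670 kPa.
For an ideal gas ΔU = nCvΔT with Cv = (5/2)R = 20.8 J/(mol·K).
ΔU = 3.43×20.8×(1400−467) = 66400 J.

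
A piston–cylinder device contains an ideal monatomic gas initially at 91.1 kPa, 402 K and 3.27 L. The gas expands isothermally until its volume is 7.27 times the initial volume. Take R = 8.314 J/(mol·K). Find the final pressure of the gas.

Isothermal: T stays 402 K; PV = const ⇒ V₂ = 23.8 L, P₂ = 12.5 kPa.

12.5 kPa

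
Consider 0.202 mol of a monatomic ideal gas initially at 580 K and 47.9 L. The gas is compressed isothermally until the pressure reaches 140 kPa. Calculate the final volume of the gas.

6.96 L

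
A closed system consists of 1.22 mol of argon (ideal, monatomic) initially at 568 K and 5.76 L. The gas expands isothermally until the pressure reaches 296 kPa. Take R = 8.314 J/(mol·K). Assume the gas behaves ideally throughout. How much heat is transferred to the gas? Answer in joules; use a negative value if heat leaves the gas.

P₁ = nRT₁/V₁ = 1.22×8.314×568/5.76 = 1000 kPa.
Isothermal: T stays 568 K; PV = const ⇒ V₂ = 19.5 L, P₂ = 296 kPa.
ΔU = 0 (ideal gas, T constant).
W = nRT ln(V₂/V₁) = 1.22×8.314×568×ln(3.38) = 7020 J.
Q = ΔU + W = 7020 J.

7020 J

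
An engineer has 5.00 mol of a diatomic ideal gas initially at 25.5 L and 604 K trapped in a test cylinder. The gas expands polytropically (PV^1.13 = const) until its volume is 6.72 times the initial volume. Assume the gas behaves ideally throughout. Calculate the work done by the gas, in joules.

P₁ = nRT₁/V₁ = 5.00×8.314×604/25.5 = 985 kPa.
Polytropic n=1.13: T₂ = T₁(V₁/V₂)^(n−1) = 604×(0.149)^0.13 = 471 K; P₂ = P₁(V₁/V₂)^n = 114 kPa.
W = (P₁V₁−P₂V₂)/(n−1) = (985×25.5−114×171)/0.13 = 42400 J.

42400 J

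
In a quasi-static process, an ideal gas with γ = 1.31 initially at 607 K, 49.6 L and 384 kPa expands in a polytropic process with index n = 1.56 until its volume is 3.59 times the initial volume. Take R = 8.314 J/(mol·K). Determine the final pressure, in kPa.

52.3 kPa

Polytropic n=1.56: T₂ = T₁(V₁/V₂)^(n−1) = 607×(0.279)^0.56 = 297 K; P₂ = P₁(V₁/V₂)^n = 52.3 kPa.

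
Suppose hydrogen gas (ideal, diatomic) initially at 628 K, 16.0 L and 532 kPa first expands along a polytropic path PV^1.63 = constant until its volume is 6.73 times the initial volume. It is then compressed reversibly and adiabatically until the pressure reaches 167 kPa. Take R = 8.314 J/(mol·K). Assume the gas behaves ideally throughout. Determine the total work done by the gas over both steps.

4680 J

n = P₁V₁/(RT₁) = 532×16.0/(8.314×628) = 1.63 mol.
Step 1 — Polytropic n=1.63: T₂ = T₁(V₁/V₂)^(n−1) = 628×(0.149)^0.63 = 189 K; P₂ = P₁(V₁/V₂)^n = 23.8 kPa.
W = (P₁V₁−P₂V₂)/(n−1) = (532×16.0−23.8×108)/0.63 = 9450 J.
ΔU = nCvΔT = 1.63×20.8×(189−628) = -14900 J.
Q = ΔU + W = -5430 J.
State after step 1: P = 23.8 kPa, V = 108 L, T = 189 K.
Step 2 — Adiabatic: T₂/T₁ = (P₂/P₁)^((γ−1)/γ) ⇒ T₂ = 189×(7.02)^0.286 = 330 K; V₂ = 26.8 L.
ΔU = nCvΔT = 1.63×20.8×(330−189) = 4770 J.
Q = 0 for an adiabatic process, so W = −ΔU = -4770 J.
Net over both steps: W = 4680 J, Q = -5430 J, ΔU = -10100 J.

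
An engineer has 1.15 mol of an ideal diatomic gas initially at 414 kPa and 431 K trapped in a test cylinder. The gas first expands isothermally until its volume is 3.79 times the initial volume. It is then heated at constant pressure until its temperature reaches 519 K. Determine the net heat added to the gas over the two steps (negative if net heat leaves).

V₁ = nRT₁/P₁ = 1.15×8.314×431/414 = 9.95 L.
Step 1 — Isothermal: T stays 431 K; PV = const ⇒ V₂ = 37.7 L, P₂ = 109 kPa.
ΔU = 0 (ideal gas, T constant).
W = nRT ln(V₂/V₁) = 1.15×8.314×431×ln(3.79) = 5490 J.
Q = ΔU + W = 5490 J.
State after step 1: P = 109 kPa, V = 37.7 L, T = 431 K.
Step 2 — Isobaric: P stays 109 kPa; V/T = const ⇒ T₂ = 519 K, V₂ = 45.4 L.
W = PΔV = 109×(45.4−37.7) kPa·L = 841 J.
ΔU = nCvΔT = 1.15×20.8×(519−431) = 2100 J.
Q = ΔU + W = nCpΔT = 2940 J.
Net over both steps: W = 6330 J, Q = 8440 J, ΔU = 2100 J.

8440 J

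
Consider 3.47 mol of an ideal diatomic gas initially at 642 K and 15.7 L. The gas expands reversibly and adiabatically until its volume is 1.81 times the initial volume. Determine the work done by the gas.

9780 J

P₁ = nRT₁/V₁ = 3.47×8.314×642/15.7 = 1180 kPa.
Adiabatic: TV^(γ−1) = const ⇒ T₂ = 642×(0.552)^0.400 = 506 K; PV^γ = const ⇒ P₂ = 514 kPa.
ΔU = nCvΔT = 3.47×20.8×(506−642) = -9780 J.
Q = 0 for an adiabatic process, so W = −ΔU = 9780 J.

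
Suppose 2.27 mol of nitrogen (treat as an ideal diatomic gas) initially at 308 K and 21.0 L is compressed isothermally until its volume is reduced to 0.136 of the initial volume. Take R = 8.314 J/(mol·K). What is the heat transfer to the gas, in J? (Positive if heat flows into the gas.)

-11600 J

P₁ = nRT₁/V₁ = 2.27×8.314×308/21.0 = 277 kPa.
Isothermal: T stays 308 K; PV = const ⇒ V₂ = 2.86 L, P₂ = 2040 kPa.
ΔU = 0 (ideal gas, T constant).
W = nRT ln(V₂/V₁) = 2.27×8.314×308×ln(0.136) = -11600 J.
Q = ΔU + W = -11600 J.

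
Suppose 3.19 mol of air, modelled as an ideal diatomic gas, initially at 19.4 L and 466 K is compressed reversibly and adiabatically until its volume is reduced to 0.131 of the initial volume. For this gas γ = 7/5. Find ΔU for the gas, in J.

P₁ = nRT₁/V₁ = 3.19×8.314×466/19.4 = 637 kPa.
Adiabatic: TV^(γ−1) = const ⇒ T₂ = 466×(7.63)^0.400 = 1050 K; PV^γ = const ⇒ P₂ = 11000 kPa.
For an ideal gas ΔU = nCvΔT with Cv = (5/2)R = 20.8 J/(mol·K).
ΔU = 3.19×20.8×(1050−466) = 38800 J.

38800 J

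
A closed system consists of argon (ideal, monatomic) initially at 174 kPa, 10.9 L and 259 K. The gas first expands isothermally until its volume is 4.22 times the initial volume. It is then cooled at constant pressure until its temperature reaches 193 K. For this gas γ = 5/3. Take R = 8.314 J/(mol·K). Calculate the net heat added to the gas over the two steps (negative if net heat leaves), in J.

1520 J

n = P₁V₁/(RT₁) = 174×10.9/(8.314×259) = 0.881 mol.
Step 1 — Isothermal: T stays 259 K; PV = const ⇒ V₂ = 46.0 L, P₂ = 41.2 kPa.
ΔU = 0 (ideal gas, T constant).
W = nRT ln(V₂/V₁) = 0.881×8.314×259×ln(4.22) = 2730 J.
Q = ΔU + W = 2730 J.
State after step 1: P = 41.2 kPa, V = 46.0 L, T = 259 K.
Step 2 — Isobaric: P stays 41.2 kPa; V/T = const ⇒ T₂ = 193 K, V₂ = 34.3 L.
W = PΔV = 41.2×(34.3−46.0) kPa·L = -483 J.
ΔU = nCvΔT = 0.881×12.5×(193−259) = -725 J.
Q = ΔU + W = nCpΔT = -1210 J.
Net over both steps: W = 2250 J, Q = 1520 J, ΔU = -725 J.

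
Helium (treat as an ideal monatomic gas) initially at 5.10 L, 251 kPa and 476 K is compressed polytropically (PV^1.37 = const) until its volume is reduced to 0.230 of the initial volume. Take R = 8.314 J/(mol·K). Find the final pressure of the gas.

Polytropic n=1.37: T₂ = T₁(V₁/V₂)^(n−1) = 476×(4.35)^0.37 = 820 K; P₂ = P₁(V₁/V₂)^n = 1880 kPa.

1880 kPa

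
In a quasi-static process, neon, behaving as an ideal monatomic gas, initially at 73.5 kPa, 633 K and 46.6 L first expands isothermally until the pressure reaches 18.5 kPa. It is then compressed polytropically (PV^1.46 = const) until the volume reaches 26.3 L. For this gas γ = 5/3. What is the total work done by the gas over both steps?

-6100 J

n = P₁V₁/(RT₁) = 73.5×46.6/(8.314×633) = 0.651 mol.
Step 1 — Isothermal: T stays 633 K; PV = const ⇒ V₂ = 185 L, P₂ = 18.5 kPa.
ΔU = 0 (ideal gas, T constant).
W = nRT ln(V₂/V₁) = 0.651×8.314×633×ln(3.97) = 4720 J.
Q = ΔU + W = 4720 J.
State after step 1: P = 18.5 kPa, V = 185 L, T = 633 K.
Step 2 — Polytropic n=1.46: T₂ = T₁(V₁/V₂)^(n−1) = 633×(7.04)^0.46 = 1550 K; P₂ = P₁(V₁/V₂)^n = 320 kPa.
W = (P₁V₁−P₂V₂)/(n−1) = (18.5×185−320×26.3)/0.46 = -10800 J.
ΔU = nCvΔT = 0.651×12.5×(1550−633) = 7470 J.
Q = ΔU + W = -3360 J.
Net over both steps: W = -6100 J, Q = 1370 J, ΔU = 7470 J.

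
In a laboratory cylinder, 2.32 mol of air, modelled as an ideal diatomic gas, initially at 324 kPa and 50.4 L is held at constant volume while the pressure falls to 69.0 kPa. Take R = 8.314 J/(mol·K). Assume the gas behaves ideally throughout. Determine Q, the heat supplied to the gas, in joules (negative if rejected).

-32100 J

T₁ = P₁V₁/(nR) = 324×50.4/(2.32×8.314) = 847 K.
Isochoric: V stays 50.4 L; P/T = const ⇒ T₂ = 180 K, P₂ = 69.0 kPa.
W = 0 (no volume change).
ΔU = nCvΔT = 2.32×20.8×(180−847) = -32100 J.
Q = ΔU = -32100 J.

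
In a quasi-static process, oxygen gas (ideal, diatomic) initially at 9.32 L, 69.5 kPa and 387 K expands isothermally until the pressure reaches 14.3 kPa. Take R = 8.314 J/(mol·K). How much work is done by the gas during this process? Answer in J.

1020 J

n = P₁V₁/(RT₁) = 69.5×9.32/(8.314×387) = 0.201 mol.
Isothermal: T stays 387 K; PV = const ⇒ V₂ = 45.3 L, P₂ = 14.3 kPa.
W = nRT ln(V₂/V₁) = 0.201×8.314×387×ln(4.86) = 1020 J.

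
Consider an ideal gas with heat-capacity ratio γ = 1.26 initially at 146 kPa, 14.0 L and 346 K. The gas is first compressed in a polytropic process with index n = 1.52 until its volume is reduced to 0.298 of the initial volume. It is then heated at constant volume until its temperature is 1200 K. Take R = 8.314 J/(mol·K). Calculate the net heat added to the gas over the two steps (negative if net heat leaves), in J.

16000 J

n = P₁V₁/(RT₁) = 146×14.0/(8.314×346) = 0.711 mol.
Step 1 — Polytropic n=1.52: T₂ = T₁(V₁/V₂)^(n−1) = 346×(3.36)^0.52 = 649 K; P₂ = P₁(V₁/V₂)^n = 919 kPa.
W = (P₁V₁−P₂V₂)/(n−1) = (146×14.0−919×4.17)/0.52 = -3450 J.
ΔU = nCvΔT = 0.711×32.0×(649−346) = 6890 J.
Q = ΔU + W = 3450 J.
State after step 1: P = 919 kPa, V = 4.17 L, T = 649 K.
Step 2 — Isochoric: V stays 4.17 L; P/T = const ⇒ T₂ = 1200 K, P₂ = 1700 kPa.
W = 0 (no volume change).
ΔU = nCvΔT = 0.711×32.0×(1200−649) = 12500 J.
Q = ΔU = 12500 J.
Net over both steps: W = -3450 J, Q = 16000 J, ΔU = 19400 J.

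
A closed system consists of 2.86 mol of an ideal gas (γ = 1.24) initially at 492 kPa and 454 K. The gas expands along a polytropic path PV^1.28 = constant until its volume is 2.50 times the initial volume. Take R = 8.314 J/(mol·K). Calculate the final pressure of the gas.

152 kPa

V₁ = nRT₁/P₁ = 2.86×8.314×454/492 = 21.9 L.
Polytropic n=1.28: T₂ = T₁(V₁/V₂)^(n−1) = 454×(0.400)^0.28 = 351 K; P₂ = P₁(V₁/V₂)^n = 152 kPa.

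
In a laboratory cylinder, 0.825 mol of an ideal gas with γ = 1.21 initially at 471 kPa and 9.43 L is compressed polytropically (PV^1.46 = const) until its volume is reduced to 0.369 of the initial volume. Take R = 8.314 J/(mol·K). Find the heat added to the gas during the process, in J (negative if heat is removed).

6690 J

T₁ = P₁V₁/(nR) = 471×9.43/(0.825×8.314) = 648 K.
Polytropic n=1.46: T₂ = T₁(V₁/V₂)^(n−1) = 648×(2.71)^0.46 = 1020 K; P₂ = P₁(V₁/V₂)^n = 2020 kPa.
W = (P₁V₁−P₂V₂)/(n−1) = (471×9.43−2020×3.48)/0.46 = -5620 J.
ΔU = nCvΔT = 0.825×39.6×(1020−648) = 12300 J.
Q = ΔU + W = 6690 J.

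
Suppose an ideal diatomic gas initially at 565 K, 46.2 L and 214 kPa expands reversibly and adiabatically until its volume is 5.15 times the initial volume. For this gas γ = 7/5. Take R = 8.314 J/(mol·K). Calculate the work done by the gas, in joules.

n = P₁V₁/(RT₁) = 214×46.2/(8.314×565) = 2.10 mol.
Adiabatic: TV^(γ−1) = const ⇒ T₂ = 565×(0.194)^0.400 = 293 K; PV^γ = const ⇒ P₂ = 21.6 kPa.
ΔU = nCvΔT = 2.10×20.8×(293−565) = -11900 J.
Q = 0 for an adiabatic process, so W = −ΔU = 11900 J.

11900 J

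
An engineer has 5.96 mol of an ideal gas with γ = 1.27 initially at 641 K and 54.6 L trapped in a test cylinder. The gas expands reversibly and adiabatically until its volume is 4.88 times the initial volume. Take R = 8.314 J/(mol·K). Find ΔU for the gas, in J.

-41000 J

P₁ = nRT₁/V₁ = 5.96×8.314×641/54.6 = 582 kPa.
Adiabatic: TV^(γ−1) = const ⇒ T₂ = 641×(0.205)^0.270 = 418 K; PV^γ = const ⇒ P₂ = 77.7 kPa.
For an ideal gas ΔU = nCvΔT with Cv = R/(γ−1) = 30.8 J/(mol·K).
ΔU = 5.96×30.8×(418−641) = -41000 J.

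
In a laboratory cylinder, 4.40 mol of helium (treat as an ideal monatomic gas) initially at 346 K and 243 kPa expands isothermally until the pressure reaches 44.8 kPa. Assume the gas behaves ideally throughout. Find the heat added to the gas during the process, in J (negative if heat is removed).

V₁ = nRT₁/P₁ = 4.40×8.314×346/243 = 52.1 L.
Isothermal: T stays 346 K; PV = const ⇒ V₂ = 283 L, P₂ = 44.8 kPa.
ΔU = 0 (ideal gas, T constant).
W = nRT ln(V₂/V₁) = 4.40×8.314×346×ln(5.42) = 21400 J.
Q = ΔU + W = 21400 J.

21400 J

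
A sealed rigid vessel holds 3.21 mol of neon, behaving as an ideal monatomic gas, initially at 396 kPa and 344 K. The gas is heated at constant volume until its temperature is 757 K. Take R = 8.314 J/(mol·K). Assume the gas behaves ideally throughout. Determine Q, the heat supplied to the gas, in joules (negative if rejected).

V₁ = nRT₁/P₁ = 3.21×8.314×344/396 = 23.2 L.
Isochoric: V stays 23.2 L; P/T = const ⇒ T₂ = 757 K, P₂ = 871 kPa.
W = 0 (no volume change).
ΔU = nCvΔT = 3.21×12.5×(757−344) = 16500 J.
Q = ΔU = 16500 J.

16500 J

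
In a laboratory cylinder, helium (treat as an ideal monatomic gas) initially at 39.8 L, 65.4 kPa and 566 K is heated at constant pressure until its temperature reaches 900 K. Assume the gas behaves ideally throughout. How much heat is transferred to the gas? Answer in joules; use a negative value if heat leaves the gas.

3840 J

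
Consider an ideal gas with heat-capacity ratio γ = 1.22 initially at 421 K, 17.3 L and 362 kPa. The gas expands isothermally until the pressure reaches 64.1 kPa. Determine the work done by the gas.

10800 J

n = P₁V₁/(RT₁) = 362×17.3/(8.314×421) = 1.79 mol.
Isothermal: T stays 421 K; PV = const ⇒ V₂ = 97.7 L, P₂ = 64.1 kPa.
W = nRT ln(V₂/V₁) = 1.79×8.314×421×ln(5.65) = 10800 J.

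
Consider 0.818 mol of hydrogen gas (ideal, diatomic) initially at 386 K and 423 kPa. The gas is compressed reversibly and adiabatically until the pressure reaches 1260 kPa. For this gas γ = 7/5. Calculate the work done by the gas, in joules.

-2400 J

V₁ = nRT₁/P₁ = 0.818×8.314×386/423 = 6.21 L.
Adiabatic: T₂/T₁ = (P₂/P₁)^((γ−1)/γ) ⇒ T₂ = 386×(2.98)^0.286 = 527 K; V₂ = 2.85 L.
ΔU = nCvΔT = 0.818×20.8×(527−386) = 2400 J.
Q = 0 for an adiabatic process, so W = −ΔU = -2400 J.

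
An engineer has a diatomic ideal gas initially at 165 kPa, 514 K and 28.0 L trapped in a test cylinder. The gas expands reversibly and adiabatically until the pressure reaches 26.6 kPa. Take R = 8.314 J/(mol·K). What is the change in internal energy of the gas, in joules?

-4690 J

n = P₁V₁/(RT₁) = 165×28.0/(8.314×514) = 1.08 mol.
Adiabatic: T₂/T₁ = (P₂/P₁)^((γ−1)/γ) ⇒ T₂ = 514×(0.161)^0.286 = 305 K; V₂ = 103 L.
For an ideal gas ΔU = nCvΔT with Cv = (5/2)R = 20.8 J/(mol·K).
ΔU = 1.08×20.8×(305−514) = -4690 J.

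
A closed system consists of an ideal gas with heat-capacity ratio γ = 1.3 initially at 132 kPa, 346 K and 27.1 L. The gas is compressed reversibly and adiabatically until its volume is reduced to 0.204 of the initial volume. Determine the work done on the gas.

7290 J

n = P₁V₁/(RT₁) = 132×27.1/(8.314×346) = 1.24 mol.
Adiabatic: TV^(γ−1) = const ⇒ T₂ = 346×(4.90)^0.300 = 557 K; PV^γ = const ⇒ P₂ = 1040 kPa.
ΔU = nCvΔT = 1.24×27.7×(557−346) = 7290 J.
Q = 0 for an adiabatic process, so W = −ΔU = -7290 J.
Work done on the gas = −W_by = 7290 J.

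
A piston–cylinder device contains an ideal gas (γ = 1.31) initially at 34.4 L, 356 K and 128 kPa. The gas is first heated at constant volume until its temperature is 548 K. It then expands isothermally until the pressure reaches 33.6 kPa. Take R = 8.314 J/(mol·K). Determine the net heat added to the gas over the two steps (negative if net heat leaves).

19600 J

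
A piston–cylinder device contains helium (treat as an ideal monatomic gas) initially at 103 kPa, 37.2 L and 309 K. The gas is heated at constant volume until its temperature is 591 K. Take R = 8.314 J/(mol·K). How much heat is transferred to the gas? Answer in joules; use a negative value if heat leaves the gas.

5250 J

n = P₁V₁/(RT₁) = 103×37.2/(8.314×309) = 1.49 mol.
Isochoric: V stays 37.2 L; P/T = const ⇒ T₂ = 591 K, P₂ = 197 kPa.
W = 0 (no volume change).
ΔU = nCvΔT = 1.49×12.5×(591−309) = 5250 J.
Q = ΔU = 5250 J.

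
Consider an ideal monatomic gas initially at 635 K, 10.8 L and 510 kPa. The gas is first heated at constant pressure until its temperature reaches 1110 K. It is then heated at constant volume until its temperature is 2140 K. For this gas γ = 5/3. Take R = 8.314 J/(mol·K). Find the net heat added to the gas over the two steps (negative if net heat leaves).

n = P₁V₁/(RT₁) = 510×10.8/(8.314×635) = 1.04 mol.
Step 1 — Isobaric: P stays 510 kPa; V/T = const ⇒ T₂ = 1110 K, V₂ = 18.9 L.
W = PΔV = 510×(18.9−10.8) kPa·L = 4120 J.
ΔU = nCvΔT = 1.04×12.5×(1110−635) = 6180 J.
Q = ΔU + W = nCpΔT = 10300 J.
State after step 1: P = 510 kPa, V = 18.9 L, T = 1110 K.
Step 2 — Isochoric: V stays 18.9 L; P/T = const ⇒ T₂ = 2140 K, P₂ = 983 kPa.
W = 0 (no volume change).
ΔU = nCvΔT = 1.04×12.5×(2140−1110) = 13400 J.
Q = ΔU = 13400 J.
Net over both steps: W = 4120 J, Q = 23700 J, ΔU = 19600 J.

23700 J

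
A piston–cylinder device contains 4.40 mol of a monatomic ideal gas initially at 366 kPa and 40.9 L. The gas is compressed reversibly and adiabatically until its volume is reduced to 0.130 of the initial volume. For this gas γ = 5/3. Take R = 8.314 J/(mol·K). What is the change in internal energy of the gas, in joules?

65000 J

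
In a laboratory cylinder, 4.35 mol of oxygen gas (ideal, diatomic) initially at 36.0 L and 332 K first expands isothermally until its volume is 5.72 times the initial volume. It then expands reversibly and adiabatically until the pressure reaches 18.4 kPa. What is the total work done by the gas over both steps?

29400 J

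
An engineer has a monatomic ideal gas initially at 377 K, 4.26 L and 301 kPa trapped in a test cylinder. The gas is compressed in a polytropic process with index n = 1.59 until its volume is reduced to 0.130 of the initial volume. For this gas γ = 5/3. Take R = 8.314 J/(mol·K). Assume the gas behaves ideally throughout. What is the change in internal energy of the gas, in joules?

4490 J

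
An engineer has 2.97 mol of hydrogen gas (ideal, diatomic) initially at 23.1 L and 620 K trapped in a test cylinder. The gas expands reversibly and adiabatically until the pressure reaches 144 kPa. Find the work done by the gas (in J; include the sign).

13500 J

P₁ = nRT₁/V₁ = 2.97×8.314×620/23.1 = 663 kPa.
Adiabatic: T₂/T₁ = (P₂/P₁)^((γ−1)/γ) ⇒ T₂ = 620×(0.217)^0.286 = 401 K; V₂ = 68.7 L.
ΔU = nCvΔT = 2.97×20.8×(401−620) = -13500 J.
Q = 0 for an adiabatic process, so W = −ΔU = 13500 J.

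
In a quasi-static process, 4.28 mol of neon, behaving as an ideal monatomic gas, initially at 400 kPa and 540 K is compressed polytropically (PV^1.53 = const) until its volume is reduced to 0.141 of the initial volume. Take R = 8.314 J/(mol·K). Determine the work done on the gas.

66100 J

V₁ = nRT₁/P₁ = 4.28×8.314×540/400 = 48.0 L.
Polytropic n=1.53: T₂ = T₁(V₁/V₂)^(n−1) = 540×(7.09)^0.53 = 1530 K; P₂ = P₁(V₁/V₂)^n = 8010 kPa.
W = (P₁V₁−P₂V₂)/(n−1) = (400×48.0−8010×6.77)/0.53 = -66100 J.
Work done on the gas = −W_by = 66100 J.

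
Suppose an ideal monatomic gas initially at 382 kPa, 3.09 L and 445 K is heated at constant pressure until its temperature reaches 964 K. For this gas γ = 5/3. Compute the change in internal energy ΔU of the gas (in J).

2070 J

n = P₁V₁/(RT₁) = 382×3.09/(8.314×445) = 0.319 mol.
Isobaric: P stays 382 kPa; V/T = const ⇒ T₂ = 964 K, V₂ = 6.69 L.
For an ideal gas ΔU = nCvΔT with Cv = (3/2)R = 12.5 J/(mol·K).
ΔU = 0.319×12.5×(964−445) = 2070 J.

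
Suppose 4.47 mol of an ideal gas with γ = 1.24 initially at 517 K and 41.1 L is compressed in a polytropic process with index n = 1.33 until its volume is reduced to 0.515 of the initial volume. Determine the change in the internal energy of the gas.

19600 J

P₁ = nRT₁/V₁ = 4.47×8.314×517/41.1 = 467 kPa.
Polytropic n=1.33: T₂ = T₁(V₁/V₂)^(n−1) = 517×(1.94)^0.33 = 644 K; P₂ = P₁(V₁/V₂)^n = 1130 kPa.
For an ideal gas ΔU = nCvΔT with Cv = R/(γ−1) = 34.6 J/(mol·K).
ΔU = 4.47×34.6×(644−517) = 19600 J.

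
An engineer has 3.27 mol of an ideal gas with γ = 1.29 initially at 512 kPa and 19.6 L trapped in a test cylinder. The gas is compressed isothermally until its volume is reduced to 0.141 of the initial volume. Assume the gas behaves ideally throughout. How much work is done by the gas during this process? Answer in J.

-19700 J

T₁ = P₁V₁/(nR) = 512×19.6/(3.27×8.314) = 369 K.
Isothermal: T stays 369 K; PV = const ⇒ V₂ = 2.76 L, P₂ = 3630 kPa.
W = nRT ln(V₂/V₁) = 3.27×8.314×369×ln(0.141) = -19700 J.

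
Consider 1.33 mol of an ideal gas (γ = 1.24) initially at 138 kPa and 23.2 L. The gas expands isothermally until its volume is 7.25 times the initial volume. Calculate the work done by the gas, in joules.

T₁ = P₁V₁/(nR) = 138×23.2/(1.33×8.314) = 290 K.
Isothermal: T stays 290 K; PV = const ⇒ V₂ = 168 L, P₂ = 19.0 kPa.
W = nRT ln(V₂/V₁) = 1.33×8.314×290×ln(7.25) = 6340 J.

6340 J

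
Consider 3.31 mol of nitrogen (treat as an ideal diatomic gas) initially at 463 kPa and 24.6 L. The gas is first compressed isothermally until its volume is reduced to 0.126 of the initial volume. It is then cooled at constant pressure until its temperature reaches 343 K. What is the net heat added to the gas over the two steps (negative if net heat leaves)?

T₁ = P₁V₁/(nR) = 463×24.6/(3.31×8.314) = 414 K.
Step 1 — Isothermal: T stays 414 K; PV = const ⇒ V₂ = 3.10 L, P₂ = 3670 kPa.
ΔU = 0 (ideal gas, T constant).
W = nRT ln(V₂/V₁) = 3.31×8.314×414×ln(0.126) = -23600 J.
Q = ΔU + W = -23600 J.
State after step 1: P = 3670 kPa, V = 3.10 L, T = 414 K.
Step 2 — Isobaric: P stays 3670 kPa; V/T = const ⇒ T₂ = 343 K, V₂ = 2.57 L.
W = PΔV = 3670×(2.57−3.10) kPa·L = -1950 J.
ΔU = nCvΔT = 3.31×20.8×(343−414) = -4880 J.
Q = ΔU + W = nCpΔT = -6830 J.
Net over both steps: W = -25500 J, Q = -30400 J, ΔU = -4880 J.

-30400 J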